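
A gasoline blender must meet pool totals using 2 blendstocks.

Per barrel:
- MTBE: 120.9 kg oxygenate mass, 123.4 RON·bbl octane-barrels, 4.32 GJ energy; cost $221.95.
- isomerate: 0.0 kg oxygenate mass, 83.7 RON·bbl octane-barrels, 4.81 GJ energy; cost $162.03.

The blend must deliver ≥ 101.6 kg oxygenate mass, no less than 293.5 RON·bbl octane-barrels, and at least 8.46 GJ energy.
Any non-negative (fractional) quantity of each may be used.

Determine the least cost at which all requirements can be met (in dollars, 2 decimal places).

$527.90

Let x1 = barrels of MTBE, x2 = barrels of isomerate.
Minimize 221.95x1 + 162.03x2 subject to:
  120.9x1 ≥ 101.6   (oxygenate mass)
  123.4x1 + 83.7x2 ≥ 293.5   (octane-barrels)
  4.32x1 + 4.81x2 ≥ 8.46   (energy)
  x1, x2 ≥ 0.
At the optimum only MTBE is positive (isomerate = 0). Binding constraint: octane-barrels.
That vertex is x1 = 2.378444.
Total cost: 221.95·2.378444 = 527.8956.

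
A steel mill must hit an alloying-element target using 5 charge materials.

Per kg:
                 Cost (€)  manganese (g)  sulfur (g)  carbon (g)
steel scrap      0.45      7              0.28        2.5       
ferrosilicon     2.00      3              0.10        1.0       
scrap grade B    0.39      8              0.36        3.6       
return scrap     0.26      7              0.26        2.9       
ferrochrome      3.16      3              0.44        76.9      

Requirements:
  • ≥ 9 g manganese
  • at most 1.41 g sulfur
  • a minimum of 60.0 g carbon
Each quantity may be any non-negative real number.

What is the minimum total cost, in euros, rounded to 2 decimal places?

€2.60

Let x1 = kg of steel scrap, x2 = kg of ferrosilicon, x3 = kg of scrap grade B, x4 = kg of return scrap, x5 = kg of ferrochrome.
Minimize 0.45x1 + 2x2 + 0.39x3 + 0.26x4 + 3.16x5 s.t.:
  7x1 + 3x2 + 8x3 + 7x4 + 3x5 ≥ 9   (manganese)
  0.28x1 + 0.1x2 + 0.36x3 + 0.26x4 + 0.44x5 ≤ 1.41   (sulfur)
  2.5x1 + 1x2 + 3.6x3 + 2.9x4 + 76.9x5 ≥ 60   (carbon)
  x1, x2, x3, x4, x5 ≥ 0.
The cheapest feasible vertex uses only return scrap, ferrochrome; steel scrap, ferrosilicon, scrap grade B are not used. The manganese and carbon requirements are met with equality.
So return scrap = 0.967 kg, ferrochrome = 0.7438 kg.
Hence cost = 0.26·0.967 + 3.16·0.7438 = €2.6018.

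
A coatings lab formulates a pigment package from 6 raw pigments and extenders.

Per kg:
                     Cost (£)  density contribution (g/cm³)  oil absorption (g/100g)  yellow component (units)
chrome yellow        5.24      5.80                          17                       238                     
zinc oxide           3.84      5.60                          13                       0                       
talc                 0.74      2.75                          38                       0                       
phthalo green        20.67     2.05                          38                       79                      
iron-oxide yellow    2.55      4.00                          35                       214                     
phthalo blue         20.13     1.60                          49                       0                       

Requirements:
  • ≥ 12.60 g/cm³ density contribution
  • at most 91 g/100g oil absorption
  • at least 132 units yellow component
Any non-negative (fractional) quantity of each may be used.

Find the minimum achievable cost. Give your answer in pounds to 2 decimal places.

Set it up as a linear program. Let x1 = kg of chrome yellow, x2 = kg of zinc oxide, x3 = kg of talc, x4 = kg of phthalo green, x5 = kg of iron-oxide yellow, x6 = kg of phthalo blue.
Minimize 5.24x1 + 3.84x2 + 0.74x3 + 20.67x4 + 2.55x5 + 20.13x6 s.t.:
  5.8x1 + 5.6x2 + 2.75x3 + 2.05x4 + 4x5 + 1.6x6 ≥ 12.6   (density contribution)
  17x1 + 13x2 + 38x3 + 38x4 + 35x5 + 49x6 ≤ 91   (oil absorption)
  238x1 + 79x4 + 214x5 ≥ 132   (yellow component)
  x1, x2, x3, x4, x5, x6 ≥ 0.
The optimal basis is {zinc oxide, talc, iron-oxide yellow}; chrome yellow, phthalo green, phthalo blue drop out. There the density contribution, oil absorption, yellow component constraints are tight.
That vertex is x2 = 1.097, x3 = 1.451, x5 = 0.6168.
Cost = 3.84·1.097 + 0.74·1.451 + 2.55·0.6168 = 6.8591.

£6.86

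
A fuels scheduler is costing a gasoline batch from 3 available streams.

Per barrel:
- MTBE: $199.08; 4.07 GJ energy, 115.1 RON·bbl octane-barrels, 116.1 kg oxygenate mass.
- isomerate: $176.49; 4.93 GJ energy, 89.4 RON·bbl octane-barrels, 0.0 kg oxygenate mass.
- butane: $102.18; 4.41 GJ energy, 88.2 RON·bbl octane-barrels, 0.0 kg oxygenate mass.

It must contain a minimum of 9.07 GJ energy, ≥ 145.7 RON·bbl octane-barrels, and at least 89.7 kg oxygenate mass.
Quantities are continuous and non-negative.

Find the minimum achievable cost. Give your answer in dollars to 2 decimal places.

$291.10

Let x1 = barrels of MTBE, x2 = barrels of isomerate, x3 = barrels of butane.
Minimize 199.08x1 + 176.49x2 + 102.18x3 subject to:
  4.07x1 + 4.93x2 + 4.41x3 ≥ 9.07   (energy)
  115.1x1 + 89.4x2 + 88.2x3 ≥ 145.7   (octane-barrels)
  116.1x1 ≥ 89.7   (oxygenate mass)
  x1, x2, x3 ≥ 0.
The optimal basis is {MTBE, butane}; isomerate drops out. There the energy and oxygenate mass constraints are tight.
So MTBE = 0.77261 barrels, butane = 1.3436 barrels.
Cost = 199.08·0.77261 + 102.18·1.3436 = 291.1002.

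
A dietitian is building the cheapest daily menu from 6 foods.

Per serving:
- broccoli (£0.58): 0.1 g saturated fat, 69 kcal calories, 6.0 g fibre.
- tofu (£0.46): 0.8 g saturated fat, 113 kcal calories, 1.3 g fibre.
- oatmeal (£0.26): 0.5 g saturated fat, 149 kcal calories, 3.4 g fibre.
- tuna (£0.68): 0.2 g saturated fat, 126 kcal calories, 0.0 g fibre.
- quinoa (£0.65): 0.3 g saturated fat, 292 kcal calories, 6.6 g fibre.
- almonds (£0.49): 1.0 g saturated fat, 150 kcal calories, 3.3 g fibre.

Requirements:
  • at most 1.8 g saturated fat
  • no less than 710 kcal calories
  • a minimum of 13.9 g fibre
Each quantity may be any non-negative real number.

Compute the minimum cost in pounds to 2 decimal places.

This is a linear program. Let x1 = servings of broccoli, x2 = servings of tofu, x3 = servings of oatmeal, x4 = servings of tuna, x5 = servings of quinoa, x6 = servings of almonds.
Minimise 0.58x1 + 0.46x2 + 0.26x3 + 0.68x4 + 0.65x5 + 0.49x6 subject to:
  0.1x1 + 0.8x2 + 0.5x3 + 0.2x4 + 0.3x5 + 1x6 ≤ 1.8   (saturated fat)
  69x1 + 113x2 + 149x3 + 126x4 + 292x5 + 150x6 ≥ 710   (calories)
  6x1 + 1.3x2 + 3.4x3 + 6.6x5 + 3.3x6 ≥ 13.9   (fibre)
  x1, x2, x3, x4, x5, x6 ≥ 0.
The cheapest feasible vertex uses only oatmeal, quinoa; broccoli, tofu, tuna, almonds are not used. There the saturated fat and calories constraints are tight.
Solving gives x3 = 3.086, x5 = 0.8569.
Cost = 0.26·3.086 + 0.65·0.8569 = 1.3593.

£1.36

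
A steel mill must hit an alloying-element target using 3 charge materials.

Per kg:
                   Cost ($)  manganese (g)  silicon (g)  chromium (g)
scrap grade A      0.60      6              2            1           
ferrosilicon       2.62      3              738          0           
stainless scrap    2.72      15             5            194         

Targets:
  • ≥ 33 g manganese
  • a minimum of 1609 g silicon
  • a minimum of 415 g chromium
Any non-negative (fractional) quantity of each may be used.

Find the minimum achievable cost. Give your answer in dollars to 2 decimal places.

This is a linear program. Let x1 = kg of scrap grade A, x2 = kg of ferrosilicon, x3 = kg of stainless scrap.
Minimise 0.6x1 + 2.62x2 + 2.72x3 with:
  6x1 + 3x2 + 15x3 ≥ 33   (manganese)
  2x1 + 738x2 + 5x3 ≥ 1609   (silicon)
  1x1 + 194x3 ≥ 415   (chromium)
  x1, x2, x3 ≥ 0.
At the optimum only ferrosilicon, stainless scrap are positive (scrap grade A = 0). Binding constraints: silicon and chromium.
So ferrosilicon = 2.166 kg, stainless scrap = 2.139 kg.
Objective = 2.62·2.166 + 2.72·2.139 = 11.4930.

$11.49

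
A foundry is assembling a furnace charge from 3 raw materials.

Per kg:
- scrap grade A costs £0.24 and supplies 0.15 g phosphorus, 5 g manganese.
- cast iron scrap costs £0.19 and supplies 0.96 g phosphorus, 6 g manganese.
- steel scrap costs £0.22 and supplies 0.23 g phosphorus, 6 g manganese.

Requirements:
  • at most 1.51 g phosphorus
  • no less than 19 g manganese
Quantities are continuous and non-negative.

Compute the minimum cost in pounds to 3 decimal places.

£0.665

Let x1 = kg of scrap grade A, x2 = kg of cast iron scrap, x3 = kg of steel scrap.
Minimise 0.24x1 + 0.19x2 + 0.22x3 s.t.:
  0.15x1 + 0.96x2 + 0.23x3 ≤ 1.51   (phosphorus)
  5x1 + 6x2 + 6x3 ≥ 19   (manganese)
  x1, x2, x3 ≥ 0.
The optimal basis is {cast iron scrap, steel scrap}; scrap grade A drops out. The phosphorus and manganese requirements are met with equality.
So cast iron scrap = 1.071 kg, steel scrap = 2.096 kg.
Hence cost = 0.19·1.071 + 0.22·2.096 = £0.66461.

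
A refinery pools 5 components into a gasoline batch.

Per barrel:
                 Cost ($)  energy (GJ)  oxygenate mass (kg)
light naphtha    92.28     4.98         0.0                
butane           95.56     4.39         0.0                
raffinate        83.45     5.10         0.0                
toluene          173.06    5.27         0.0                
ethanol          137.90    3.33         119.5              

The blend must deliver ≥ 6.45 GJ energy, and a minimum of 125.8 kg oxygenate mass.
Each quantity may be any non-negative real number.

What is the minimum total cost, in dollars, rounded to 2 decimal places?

$193.35

Let x1 = barrels of light naphtha, x2 = barrels of butane, x3 = barrels of raffinate, x4 = barrels of toluene, x5 = barrels of ethanol.
Minimize 92.28x1 + 95.56x2 + 83.45x3 + 173.06x4 + 137.9x5 with:
  4.98x1 + 4.39x2 + 5.1x3 + 5.27x4 + 3.33x5 ≥ 6.45   (energy)
  119.5x5 ≥ 125.8   (oxygenate mass)
  x1, x2, x3, x4, x5 ≥ 0.
At the optimum only raffinate, ethanol are positive (light naphtha, butane, toluene = 0). There the energy and oxygenate mass constraints are tight.
That vertex is x3 = 0.57734, x5 = 1.0527.
Objective = 83.45·0.57734 + 137.9·1.0527 = 193.3464.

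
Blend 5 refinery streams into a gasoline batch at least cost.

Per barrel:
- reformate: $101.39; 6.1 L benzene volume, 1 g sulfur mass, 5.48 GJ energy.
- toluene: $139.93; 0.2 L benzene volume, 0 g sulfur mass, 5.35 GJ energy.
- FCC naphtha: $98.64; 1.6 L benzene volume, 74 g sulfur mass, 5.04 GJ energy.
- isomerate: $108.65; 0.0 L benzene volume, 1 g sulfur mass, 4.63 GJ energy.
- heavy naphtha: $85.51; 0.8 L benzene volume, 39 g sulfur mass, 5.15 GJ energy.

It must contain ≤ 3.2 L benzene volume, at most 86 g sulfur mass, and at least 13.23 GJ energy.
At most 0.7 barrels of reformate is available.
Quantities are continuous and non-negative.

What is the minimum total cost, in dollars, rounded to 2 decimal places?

$226.43

Let x1 = barrels of reformate, x2 = barrels of toluene, x3 = barrels of FCC naphtha, x4 = barrels of isomerate, x5 = barrels of heavy naphtha.
min 101.39x1 + 139.93x2 + 98.64x3 + 108.65x4 + 85.51x5 s.t.:
  6.1x1 + 0.2x2 + 1.6x3 + 0.8x5 ≤ 3.2   (benzene volume)
  1x1 + 74x3 + 1x4 + 39x5 ≤ 86   (sulfur mass)
  5.48x1 + 5.35x2 + 5.04x3 + 4.63x4 + 5.15x5 ≥ 13.23   (energy)
  x1 ≤ 0.7
  x1, x2, x3, x4, x5 ≥ 0.
At the optimum only reformate, isomerate, heavy naphtha are positive (toluene, FCC naphtha = 0). There the benzene volume, sulfur mass, energy constraints are tight.
Optimal quantities: reformate = 0.23664 barrels, isomerate = 0.13518 barrels, heavy naphtha = 2.1956 barrels.
Total cost: 101.39·0.23664 + 108.65·0.13518 + 85.51·2.1956 = 226.4260.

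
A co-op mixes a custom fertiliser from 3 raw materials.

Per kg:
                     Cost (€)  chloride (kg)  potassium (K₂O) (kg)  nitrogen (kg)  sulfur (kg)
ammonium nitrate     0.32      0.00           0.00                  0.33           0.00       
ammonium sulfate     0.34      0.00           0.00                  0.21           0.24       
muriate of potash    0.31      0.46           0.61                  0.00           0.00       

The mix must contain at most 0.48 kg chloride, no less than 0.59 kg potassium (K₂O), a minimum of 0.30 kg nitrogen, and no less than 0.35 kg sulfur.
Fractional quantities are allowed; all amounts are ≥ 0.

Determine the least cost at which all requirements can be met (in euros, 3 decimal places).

€0.796

Let x1 = kg of ammonium nitrate, x2 = kg of ammonium sulfate, x3 = kg of muriate of potash.
Minimise 0.32x1 + 0.34x2 + 0.31x3 s.t.:
  0.46x3 ≤ 0.48   (chloride)
  0.61x3 ≥ 0.59   (potassium (K₂O))
  0.33x1 + 0.21x2 ≥ 0.3   (nitrogen)
  0.24x2 ≥ 0.35   (sulfur)
  x1, x2, x3 ≥ 0.
The minimum-cost mix takes nothing from ammonium nitrate — only ammonium sulfate, muriate of potash. Binding constraints: potassium (K₂O) and sulfur.
So ammonium sulfate = 1.458 kg, muriate of potash = 0.9672 kg.
Cost = 0.34·1.458 + 0.31·0.9672 = 0.79555.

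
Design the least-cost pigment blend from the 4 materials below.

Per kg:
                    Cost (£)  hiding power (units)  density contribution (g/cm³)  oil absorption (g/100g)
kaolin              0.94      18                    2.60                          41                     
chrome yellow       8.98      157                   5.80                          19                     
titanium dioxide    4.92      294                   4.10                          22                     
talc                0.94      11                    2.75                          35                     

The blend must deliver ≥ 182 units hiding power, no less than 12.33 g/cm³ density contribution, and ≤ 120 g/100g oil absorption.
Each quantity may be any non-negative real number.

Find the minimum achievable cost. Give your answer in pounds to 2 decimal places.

This is a linear program. Let x1 = kg of kaolin, x2 = kg of chrome yellow, x3 = kg of titanium dioxide, x4 = kg of talc.
Minimise 0.94x1 + 8.98x2 + 4.92x3 + 0.94x4 with:
  18x1 + 157x2 + 294x3 + 11x4 ≥ 182   (hiding power)
  2.6x1 + 5.8x2 + 4.1x3 + 2.75x4 ≥ 12.33   (density contribution)
  41x1 + 19x2 + 22x3 + 35x4 ≤ 120   (oil absorption)
  x1, x2, x3, x4 ≥ 0.
The cheapest feasible vertex uses only titanium dioxide, talc; kaolin, chrome yellow are not used. Binding constraints: density contribution and oil absorption.
Optimal quantities: titanium dioxide = 1.223 kg, talc = 2.66 kg.
Total cost: 4.92·1.223 + 0.94·2.66 = 8.5176.

£8.52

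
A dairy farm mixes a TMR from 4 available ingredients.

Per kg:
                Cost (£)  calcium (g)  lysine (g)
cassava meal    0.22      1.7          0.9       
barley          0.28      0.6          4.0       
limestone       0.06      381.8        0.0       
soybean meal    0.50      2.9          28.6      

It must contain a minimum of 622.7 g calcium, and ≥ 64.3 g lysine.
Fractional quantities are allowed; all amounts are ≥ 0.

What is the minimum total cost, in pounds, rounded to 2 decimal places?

£1.22

This is a linear program. Let x1 = kg of cassava meal, x2 = kg of barley, x3 = kg of limestone, x4 = kg of soybean meal.
Minimise 0.22x1 + 0.28x2 + 0.06x3 + 0.5x4 with:
  1.7x1 + 0.6x2 + 381.8x3 + 2.9x4 ≥ 622.7   (calcium)
  0.9x1 + 4x2 + 28.6x4 ≥ 64.3   (lysine)
  x1, x2, x3, x4 ≥ 0.
The cheapest feasible vertex uses only limestone, soybean meal; cassava meal, barley are not used. There the calcium and lysine constraints are tight.
Solving gives x3 = 1.614, x4 = 2.248.
Cost = 0.06·1.614 + 0.5·2.248 = 1.2208.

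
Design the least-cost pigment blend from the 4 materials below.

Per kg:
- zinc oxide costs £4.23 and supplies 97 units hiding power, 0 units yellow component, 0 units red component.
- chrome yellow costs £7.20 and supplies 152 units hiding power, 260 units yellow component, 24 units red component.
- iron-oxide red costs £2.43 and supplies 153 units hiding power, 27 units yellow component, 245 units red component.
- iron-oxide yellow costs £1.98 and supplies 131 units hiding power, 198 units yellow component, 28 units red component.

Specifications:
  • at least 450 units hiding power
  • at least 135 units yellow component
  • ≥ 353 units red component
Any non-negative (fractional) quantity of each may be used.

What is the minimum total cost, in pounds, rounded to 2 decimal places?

This is a linear program. Let x1 = kg of zinc oxide, x2 = kg of chrome yellow, x3 = kg of iron-oxide red, x4 = kg of iron-oxide yellow.
Minimise 4.23x1 + 7.2x2 + 2.43x3 + 1.98x4 subject to:
  97x1 + 152x2 + 153x3 + 131x4 ≥ 450   (hiding power)
  260x2 + 27x3 + 198x4 ≥ 135   (yellow component)
  24x2 + 245x3 + 28x4 ≥ 353   (red component)
  x1, x2, x3, x4 ≥ 0.
The cheapest feasible vertex uses only iron-oxide red, iron-oxide yellow; zinc oxide, chrome yellow are not used. There the hiding power and red component constraints are tight.
Optimal quantities: iron-oxide red = 1.21 kg, iron-oxide yellow = 2.022 kg.
Cost = 2.43·1.21 + 1.98·2.022 = 6.9439.

£6.94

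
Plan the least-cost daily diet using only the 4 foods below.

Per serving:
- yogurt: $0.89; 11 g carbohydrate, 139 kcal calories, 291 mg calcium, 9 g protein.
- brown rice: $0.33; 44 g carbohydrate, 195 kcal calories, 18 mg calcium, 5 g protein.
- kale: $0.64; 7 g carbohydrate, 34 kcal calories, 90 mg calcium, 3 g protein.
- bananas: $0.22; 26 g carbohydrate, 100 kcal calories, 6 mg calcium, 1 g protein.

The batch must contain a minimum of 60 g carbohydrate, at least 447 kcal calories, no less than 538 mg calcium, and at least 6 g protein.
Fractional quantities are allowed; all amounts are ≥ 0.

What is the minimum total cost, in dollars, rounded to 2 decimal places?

This is a linear program. Let x1 = servings of yogurt, x2 = servings of brown rice, x3 = servings of kale, x4 = servings of bananas.
min 0.89x1 + 0.33x2 + 0.64x3 + 0.22x4 s.t.:
  11x1 + 44x2 + 7x3 + 26x4 ≥ 60   (carbohydrate)
  139x1 + 195x2 + 34x3 + 100x4 ≥ 447   (calories)
  291x1 + 18x2 + 90x3 + 6x4 ≥ 538   (calcium)
  9x1 + 5x2 + 3x3 + 1x4 ≥ 6   (protein)
  x1, x2, x3, x4 ≥ 0.
At the optimum only yogurt, brown rice are positive (kale, bananas = 0). Binding constraints: calories and calcium.
So yogurt = 1.786 servings, brown rice = 1.019 servings.
Hence cost = 0.89·1.786 + 0.33·1.019 = $1.9258.

$1.93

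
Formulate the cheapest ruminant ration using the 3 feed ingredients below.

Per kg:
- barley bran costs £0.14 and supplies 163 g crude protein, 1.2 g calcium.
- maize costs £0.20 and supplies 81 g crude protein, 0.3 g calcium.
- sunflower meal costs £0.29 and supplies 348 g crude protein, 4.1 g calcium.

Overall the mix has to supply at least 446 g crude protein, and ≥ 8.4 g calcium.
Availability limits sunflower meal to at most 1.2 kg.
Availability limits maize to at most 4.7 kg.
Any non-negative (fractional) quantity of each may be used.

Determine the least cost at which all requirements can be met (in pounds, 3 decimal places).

£0.754

Let x1 = kg of barley bran, x2 = kg of maize, x3 = kg of sunflower meal.
Minimize 0.14x1 + 0.2x2 + 0.29x3 subject to:
  163x1 + 81x2 + 348x3 ≥ 446   (crude protein)
  1.2x1 + 0.3x2 + 4.1x3 ≥ 8.4   (calcium)
  x3 ≤ 1.2
  x2 ≤ 4.7
  x1, x2, x3 ≥ 0.
At the optimum only barley bran, sunflower meal are positive (maize = 0). There the calcium and the sunflower meal cap constraints are tight.
So barley bran = 2.9 kg, sunflower meal = 1.2 kg.
Cost = 0.14·2.9 + 0.29·1.2 = 0.75400.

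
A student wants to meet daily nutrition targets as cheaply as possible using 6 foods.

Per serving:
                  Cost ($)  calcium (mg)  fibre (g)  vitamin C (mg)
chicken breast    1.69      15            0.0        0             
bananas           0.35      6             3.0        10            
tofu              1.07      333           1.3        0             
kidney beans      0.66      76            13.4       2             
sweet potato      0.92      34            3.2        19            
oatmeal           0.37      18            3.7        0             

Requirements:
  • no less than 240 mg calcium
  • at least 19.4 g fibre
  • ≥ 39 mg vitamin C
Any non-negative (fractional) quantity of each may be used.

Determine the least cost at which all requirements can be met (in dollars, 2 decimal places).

$2.25

Let x1 = servings of chicken breast, x2 = servings of bananas, x3 = servings of tofu, x4 = servings of kidney beans, x5 = servings of sweet potato, x6 = servings of oatmeal.
min 1.69x1 + 0.35x2 + 1.07x3 + 0.66x4 + 0.92x5 + 0.37x6 with:
  15x1 + 6x2 + 333x3 + 76x4 + 34x5 + 18x6 ≥ 240   (calcium)
  3x2 + 1.3x3 + 13.4x4 + 3.2x5 + 3.7x6 ≥ 19.4   (fibre)
  10x2 + 2x4 + 19x5 ≥ 39   (vitamin C)
  x1, x2, x3, x4, x5, x6 ≥ 0.
At the optimum only bananas, tofu, kidney beans are positive (chicken breast, sweet potato, oatmeal = 0). The calcium, fibre, vitamin C requirements are met with equality.
That vertex is x2 = 3.79, x3 = 0.5274, x4 = 0.548.
Hence cost = 0.35·3.79 + 1.07·0.5274 + 0.66·0.548 = $2.2525.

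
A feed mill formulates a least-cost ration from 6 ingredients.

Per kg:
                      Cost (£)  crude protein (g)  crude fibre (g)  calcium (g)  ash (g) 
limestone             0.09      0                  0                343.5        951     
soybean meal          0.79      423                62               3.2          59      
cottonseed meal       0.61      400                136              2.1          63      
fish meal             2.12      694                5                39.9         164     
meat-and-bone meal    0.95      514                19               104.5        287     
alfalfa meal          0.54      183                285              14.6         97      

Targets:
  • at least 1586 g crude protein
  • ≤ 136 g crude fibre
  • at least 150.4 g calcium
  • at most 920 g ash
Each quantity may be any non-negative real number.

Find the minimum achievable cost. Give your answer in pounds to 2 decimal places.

£2.85

Set it up as a linear program. Let x1 = kg of limestone, x2 = kg of soybean meal, x3 = kg of cottonseed meal, x4 = kg of fish meal, x5 = kg of meat-and-bone meal, x6 = kg of alfalfa meal.
Minimise 0.09x1 + 0.79x2 + 0.61x3 + 2.12x4 + 0.95x5 + 0.54x6 with:
  423x2 + 400x3 + 694x4 + 514x5 + 183x6 ≥ 1586   (crude protein)
  62x2 + 136x3 + 5x4 + 19x5 + 285x6 ≤ 136   (crude fibre)
  343.5x1 + 3.2x2 + 2.1x3 + 39.9x4 + 104.5x5 + 14.6x6 ≥ 150.4   (calcium)
  951x1 + 59x2 + 63x3 + 164x4 + 287x5 + 97x6 ≤ 920   (ash)
  x1, x2, x3, x4, x5, x6 ≥ 0.
The minimum-cost mix takes nothing from limestone, soybean meal, fish meal, alfalfa meal — only cottonseed meal, meat-and-bone meal. The crude protein and crude fibre requirements are met with equality.
That vertex is x3 = 0.6383, x5 = 2.589.
Total cost: 0.61·0.6383 + 0.95·2.589 = 2.8489.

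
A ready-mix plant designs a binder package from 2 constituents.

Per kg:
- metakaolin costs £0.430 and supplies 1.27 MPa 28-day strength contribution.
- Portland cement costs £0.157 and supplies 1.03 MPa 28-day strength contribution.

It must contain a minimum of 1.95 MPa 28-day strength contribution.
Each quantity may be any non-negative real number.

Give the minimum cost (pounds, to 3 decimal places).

Set it up as a linear program. Let x1 = kg of metakaolin, x2 = kg of Portland cement.
Minimize 0.43x1 + 0.157x2 with:
  1.27x1 + 1.03x2 ≥ 1.95   (28-day strength contribution)
  x1, x2 ≥ 0.
The cheapest feasible vertex uses only Portland cement; metakaolin is not used. There the 28-day strength contribution constraint is tight.
Solving gives x2 = 1.893.
Total cost: 0.157·1.893 = 0.29720.

£0.297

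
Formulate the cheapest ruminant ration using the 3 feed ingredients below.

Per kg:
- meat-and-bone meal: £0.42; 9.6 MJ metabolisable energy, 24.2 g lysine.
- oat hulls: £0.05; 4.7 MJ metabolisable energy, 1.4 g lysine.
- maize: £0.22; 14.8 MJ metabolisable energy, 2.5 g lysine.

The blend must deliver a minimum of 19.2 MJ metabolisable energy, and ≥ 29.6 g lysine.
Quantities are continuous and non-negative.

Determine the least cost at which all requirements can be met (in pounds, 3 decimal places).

Set it up as a linear program. Let x1 = kg of meat-and-bone meal, x2 = kg of oat hulls, x3 = kg of maize.
Minimize 0.42x1 + 0.05x2 + 0.22x3 subject to:
  9.6x1 + 4.7x2 + 14.8x3 ≥ 19.2   (metabolisable energy)
  24.2x1 + 1.4x2 + 2.5x3 ≥ 29.6   (lysine)
  x1, x2, x3 ≥ 0.
The cheapest feasible vertex uses only meat-and-bone meal, oat hulls; maize is not used. The metabolisable energy and lysine requirements are met with equality.
Solving gives x1 = 1.119, x2 = 1.799.
Hence cost = 0.42·1.119 + 0.05·1.799 = £0.55993.

£0.560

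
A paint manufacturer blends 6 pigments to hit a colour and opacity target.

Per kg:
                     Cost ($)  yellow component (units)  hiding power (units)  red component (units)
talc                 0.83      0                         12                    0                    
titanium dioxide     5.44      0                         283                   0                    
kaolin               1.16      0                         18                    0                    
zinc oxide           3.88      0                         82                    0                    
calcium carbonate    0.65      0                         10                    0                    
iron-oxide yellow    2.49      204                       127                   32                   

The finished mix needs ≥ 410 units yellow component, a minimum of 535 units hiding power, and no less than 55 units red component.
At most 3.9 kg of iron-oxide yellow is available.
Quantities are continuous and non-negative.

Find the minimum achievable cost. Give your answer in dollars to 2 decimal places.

Let x1 = kg of talc, x2 = kg of titanium dioxide, x3 = kg of kaolin, x4 = kg of zinc oxide, x5 = kg of calcium carbonate, x6 = kg of iron-oxide yellow.
min 0.83x1 + 5.44x2 + 1.16x3 + 3.88x4 + 0.65x5 + 2.49x6 with:
  204x6 ≥ 410   (yellow component)
  12x1 + 283x2 + 18x3 + 82x4 + 10x5 + 127x6 ≥ 535   (hiding power)
  32x6 ≥ 55   (red component)
  x6 ≤ 3.9
  x1, x2, x3, x4, x5, x6 ≥ 0.
At the optimum only titanium dioxide, iron-oxide yellow are positive (talc, kaolin, zinc oxide, calcium carbonate = 0). The yellow component and hiding power requirements are met with equality.
So titanium dioxide = 0.9885 kg, iron-oxide yellow = 2.01 kg.
Hence cost = 5.44·0.9885 + 2.49·2.01 = $10.3823.

$10.38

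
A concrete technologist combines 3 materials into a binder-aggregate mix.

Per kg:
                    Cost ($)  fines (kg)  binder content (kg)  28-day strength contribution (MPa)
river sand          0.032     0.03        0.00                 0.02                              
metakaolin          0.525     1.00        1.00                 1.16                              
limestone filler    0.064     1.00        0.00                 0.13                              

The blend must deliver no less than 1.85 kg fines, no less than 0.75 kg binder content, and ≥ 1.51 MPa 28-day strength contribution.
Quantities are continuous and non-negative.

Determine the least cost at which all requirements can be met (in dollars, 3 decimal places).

Set it up as a linear program. Let x1 = kg of river sand, x2 = kg of metakaolin, x3 = kg of limestone filler.
min 0.032x1 + 0.525x2 + 0.064x3 s.t.:
  0.03x1 + 1x2 + 1x3 ≥ 1.85   (fines)
  1x2 ≥ 0.75   (binder content)
  0.02x1 + 1.16x2 + 0.13x3 ≥ 1.51   (28-day strength contribution)
  x1, x2, x3 ≥ 0.
At the optimum only metakaolin, limestone filler are positive (river sand = 0). The fines and 28-day strength contribution requirements are met with equality.
Solving gives x2 = 1.233, x3 = 0.6175.
Objective = 0.525·1.233 + 0.064·0.6175 = 0.68685.

$0.687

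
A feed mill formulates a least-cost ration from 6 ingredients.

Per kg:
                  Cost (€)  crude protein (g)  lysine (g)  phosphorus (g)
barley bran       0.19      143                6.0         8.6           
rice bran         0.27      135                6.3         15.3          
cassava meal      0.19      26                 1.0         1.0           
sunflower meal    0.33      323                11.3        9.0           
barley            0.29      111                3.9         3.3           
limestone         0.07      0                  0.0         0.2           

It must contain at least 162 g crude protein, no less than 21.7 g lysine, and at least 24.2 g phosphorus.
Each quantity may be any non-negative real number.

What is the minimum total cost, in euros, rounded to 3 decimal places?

This is a linear program. Let x1 = kg of barley bran, x2 = kg of rice bran, x3 = kg of cassava meal, x4 = kg of sunflower meal, x5 = kg of barley, x6 = kg of limestone.
Minimise 0.19x1 + 0.27x2 + 0.19x3 + 0.33x4 + 0.29x5 + 0.07x6 with:
  143x1 + 135x2 + 26x3 + 323x4 + 111x5 ≥ 162   (crude protein)
  6x1 + 6.3x2 + 1x3 + 11.3x4 + 3.9x5 ≥ 21.7   (lysine)
  8.6x1 + 15.3x2 + 1x3 + 9x4 + 3.3x5 + 0.2x6 ≥ 24.2   (phosphorus)
  x1, x2, x3, x4, x5, x6 ≥ 0.
The optimal basis is {barley bran, sunflower meal}; rice bran, cassava meal, barley, limestone drop out. There the lysine and phosphorus constraints are tight.
That vertex is x1 = 1.81, x4 = 0.9592.
Total cost: 0.19·1.81 + 0.33·0.9592 = 0.66044.

€0.660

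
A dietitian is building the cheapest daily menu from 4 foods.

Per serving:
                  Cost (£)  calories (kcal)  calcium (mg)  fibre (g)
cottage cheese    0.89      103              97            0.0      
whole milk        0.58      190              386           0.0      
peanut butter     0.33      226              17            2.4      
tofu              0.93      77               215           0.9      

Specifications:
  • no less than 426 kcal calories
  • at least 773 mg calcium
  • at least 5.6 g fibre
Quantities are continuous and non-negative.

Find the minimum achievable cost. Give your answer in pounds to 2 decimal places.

Let x1 = servings of cottage cheese, x2 = servings of whole milk, x3 = servings of peanut butter, x4 = servings of tofu.
Minimize 0.89x1 + 0.58x2 + 0.33x3 + 0.93x4 s.t.:
  103x1 + 190x2 + 226x3 + 77x4 ≥ 426   (calories)
  97x1 + 386x2 + 17x3 + 215x4 ≥ 773   (calcium)
  2.4x3 + 0.9x4 ≥ 5.6   (fibre)
  x1, x2, x3, x4 ≥ 0.
The cheapest feasible vertex uses only whole milk, peanut butter; cottage cheese, tofu are not used. Binding constraints: calcium and fibre.
That vertex is x2 = 1.9, x3 = 2.333.
Hence cost = 0.58·1.9 + 0.33·2.333 = £1.8719.

£1.87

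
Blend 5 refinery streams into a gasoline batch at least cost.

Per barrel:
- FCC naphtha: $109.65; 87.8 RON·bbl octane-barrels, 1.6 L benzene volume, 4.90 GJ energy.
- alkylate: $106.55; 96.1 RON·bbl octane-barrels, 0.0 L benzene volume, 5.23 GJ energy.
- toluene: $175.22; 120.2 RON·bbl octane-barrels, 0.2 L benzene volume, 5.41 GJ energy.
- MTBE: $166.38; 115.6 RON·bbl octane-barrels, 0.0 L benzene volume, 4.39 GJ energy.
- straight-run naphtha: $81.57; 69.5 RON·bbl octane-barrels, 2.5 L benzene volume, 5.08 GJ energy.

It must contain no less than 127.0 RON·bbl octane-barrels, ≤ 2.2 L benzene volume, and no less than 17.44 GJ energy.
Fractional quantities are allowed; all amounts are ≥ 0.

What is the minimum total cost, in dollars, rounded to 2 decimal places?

Let x1 = barrels of FCC naphtha, x2 = barrels of alkylate, x3 = barrels of toluene, x4 = barrels of MTBE, x5 = barrels of straight-run naphtha.
Minimize 109.65x1 + 106.55x2 + 175.22x3 + 166.38x4 + 81.57x5 subject to:
  87.8x1 + 96.1x2 + 120.2x3 + 115.6x4 + 69.5x5 ≥ 127   (octane-barrels)
  1.6x1 + 0.2x3 + 2.5x5 ≤ 2.2   (benzene volume)
  4.9x1 + 5.23x2 + 5.41x3 + 4.39x4 + 5.08x5 ≥ 17.44   (energy)
  x1, x2, x3, x4, x5 ≥ 0.
The cheapest feasible vertex uses only alkylate, straight-run naphtha; FCC naphtha, toluene, MTBE are not used. Binding constraints: benzene volume and energy.
Solving gives x2 = 2.47985, x5 = 0.88.
Total cost: 106.55·2.47985 + 81.57·0.88 = 336.0096.

$336.01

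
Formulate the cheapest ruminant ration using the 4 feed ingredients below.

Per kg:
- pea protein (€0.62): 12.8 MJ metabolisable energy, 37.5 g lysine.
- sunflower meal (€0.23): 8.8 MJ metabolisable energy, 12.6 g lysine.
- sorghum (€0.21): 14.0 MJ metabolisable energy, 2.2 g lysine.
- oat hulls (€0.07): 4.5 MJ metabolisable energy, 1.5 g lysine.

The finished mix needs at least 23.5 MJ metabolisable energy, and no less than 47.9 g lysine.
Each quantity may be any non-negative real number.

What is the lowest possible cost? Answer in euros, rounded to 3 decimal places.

€0.826

Let x1 = kg of pea protein, x2 = kg of sunflower meal, x3 = kg of sorghum, x4 = kg of oat hulls.
min 0.62x1 + 0.23x2 + 0.21x3 + 0.07x4 with:
  12.8x1 + 8.8x2 + 14x3 + 4.5x4 ≥ 23.5   (metabolisable energy)
  37.5x1 + 12.6x2 + 2.2x3 + 1.5x4 ≥ 47.9   (lysine)
  x1, x2, x3, x4 ≥ 0.
The minimum-cost mix takes nothing from sorghum, oat hulls — only pea protein, sunflower meal. The metabolisable energy and lysine requirements are met with equality.
Optimal quantities: pea protein = 0.7434 kg, sunflower meal = 1.589 kg.
Total cost: 0.62·0.7434 + 0.23·1.589 = 0.82638.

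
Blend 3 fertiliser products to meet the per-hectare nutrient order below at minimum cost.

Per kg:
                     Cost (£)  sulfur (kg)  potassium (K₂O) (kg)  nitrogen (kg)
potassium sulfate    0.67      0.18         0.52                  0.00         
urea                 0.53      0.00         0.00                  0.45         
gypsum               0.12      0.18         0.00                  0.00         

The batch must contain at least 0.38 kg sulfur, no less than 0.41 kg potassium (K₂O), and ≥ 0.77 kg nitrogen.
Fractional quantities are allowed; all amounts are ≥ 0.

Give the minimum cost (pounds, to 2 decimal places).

£1.59

Treat it as an LP. Let x1 = kg of potassium sulfate, x2 = kg of urea, x3 = kg of gypsum.
Minimise 0.67x1 + 0.53x2 + 0.12x3 s.t.:
  0.18x1 + 0.18x3 ≥ 0.38   (sulfur)
  0.52x1 ≥ 0.41   (potassium (K₂O))
  0.45x2 ≥ 0.77   (nitrogen)
  x1, x2, x3 ≥ 0.
The optimal mix uses every input. Binding constraints: sulfur, potassium (K₂O), nitrogen.
So potassium sulfate = 0.7885 kg, urea = 1.711 kg, gypsum = 1.323 kg.
Total cost: 0.67·0.7885 + 0.53·1.711 + 0.12·1.323 = 1.5939.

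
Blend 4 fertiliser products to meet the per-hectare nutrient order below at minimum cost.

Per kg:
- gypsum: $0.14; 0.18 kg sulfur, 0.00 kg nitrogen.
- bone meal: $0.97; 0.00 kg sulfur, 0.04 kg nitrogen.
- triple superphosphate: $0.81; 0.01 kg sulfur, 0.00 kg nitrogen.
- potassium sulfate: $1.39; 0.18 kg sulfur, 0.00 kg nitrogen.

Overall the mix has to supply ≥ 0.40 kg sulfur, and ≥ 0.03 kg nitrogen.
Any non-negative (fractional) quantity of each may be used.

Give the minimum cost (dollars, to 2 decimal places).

Treat it as an LP. Let x1 = kg of gypsum, x2 = kg of bone meal, x3 = kg of triple superphosphate, x4 = kg of potassium sulfate.
Minimize 0.14x1 + 0.97x2 + 0.81x3 + 1.39x4 with:
  0.18x1 + 0.01x3 + 0.18x4 ≥ 0.4   (sulfur)
  0.04x2 ≥ 0.03   (nitrogen)
  x1, x2, x3, x4 ≥ 0.
At the optimum only gypsum, bone meal are positive (triple superphosphate, potassium sulfate = 0). There the sulfur and nitrogen constraints are tight.
That vertex is x1 = 2.222, x2 = 0.75.
Total cost: 0.14·2.222 + 0.97·0.75 = 1.0386.

$1.04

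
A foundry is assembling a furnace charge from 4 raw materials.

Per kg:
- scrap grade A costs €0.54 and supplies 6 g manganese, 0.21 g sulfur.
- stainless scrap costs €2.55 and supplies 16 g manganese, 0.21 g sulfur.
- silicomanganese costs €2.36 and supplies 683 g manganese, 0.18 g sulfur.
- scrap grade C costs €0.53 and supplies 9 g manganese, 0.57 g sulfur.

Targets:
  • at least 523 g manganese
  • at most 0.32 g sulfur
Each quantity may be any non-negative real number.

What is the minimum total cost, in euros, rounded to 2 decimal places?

This is a linear program. Let x1 = kg of scrap grade A, x2 = kg of stainless scrap, x3 = kg of silicomanganese, x4 = kg of scrap grade C.
Minimize 0.54x1 + 2.55x2 + 2.36x3 + 0.53x4 s.t.:
  6x1 + 16x2 + 683x3 + 9x4 ≥ 523   (manganese)
  0.21x1 + 0.21x2 + 0.18x3 + 0.57x4 ≤ 0.32   (sulfur)
  x1, x2, x3, x4 ≥ 0.
The optimal basis is {silicomanganese}; scrap grade A, stainless scrap, scrap grade C drop out. There the manganese constraint is tight.
That vertex is x3 = 0.7657.
Objective = 2.36·0.7657 = 1.8071.

€1.81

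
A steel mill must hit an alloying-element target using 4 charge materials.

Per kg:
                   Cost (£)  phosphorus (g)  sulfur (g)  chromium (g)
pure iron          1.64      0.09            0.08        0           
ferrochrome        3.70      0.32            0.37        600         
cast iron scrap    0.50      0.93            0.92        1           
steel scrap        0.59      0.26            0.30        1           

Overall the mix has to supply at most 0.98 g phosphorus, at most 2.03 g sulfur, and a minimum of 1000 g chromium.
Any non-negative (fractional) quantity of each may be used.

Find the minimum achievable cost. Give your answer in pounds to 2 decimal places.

Treat it as an LP. Let x1 = kg of pure iron, x2 = kg of ferrochrome, x3 = kg of cast iron scrap, x4 = kg of steel scrap.
Minimise 1.64x1 + 3.7x2 + 0.5x3 + 0.59x4 with:
  0.09x1 + 0.32x2 + 0.93x3 + 0.26x4 ≤ 0.98   (phosphorus)
  0.08x1 + 0.37x2 + 0.92x3 + 0.3x4 ≤ 2.03   (sulfur)
  600x2 + 1x3 + 1x4 ≥ 1000   (chromium)
  x1, x2, x3, x4 ≥ 0.
At the optimum only ferrochrome is positive (pure iron, cast iron scrap, steel scrap = 0). The chromium requirement is met with equality.
Optimal quantities: ferrochrome = 1.667 kg.
Total cost: 3.7·1.667 = 6.1679.

£6.17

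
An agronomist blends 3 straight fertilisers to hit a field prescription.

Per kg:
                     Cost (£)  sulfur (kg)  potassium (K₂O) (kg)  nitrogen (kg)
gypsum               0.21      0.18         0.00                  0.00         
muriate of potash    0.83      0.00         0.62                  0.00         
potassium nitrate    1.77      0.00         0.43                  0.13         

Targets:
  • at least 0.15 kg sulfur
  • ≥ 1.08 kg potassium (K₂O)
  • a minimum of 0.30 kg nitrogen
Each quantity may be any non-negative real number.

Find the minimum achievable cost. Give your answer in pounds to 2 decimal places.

£4.38

Set it up as a linear program. Let x1 = kg of gypsum, x2 = kg of muriate of potash, x3 = kg of potassium nitrate.
min 0.21x1 + 0.83x2 + 1.77x3 with:
  0.18x1 ≥ 0.15   (sulfur)
  0.62x2 + 0.43x3 ≥ 1.08   (potassium (K₂O))
  0.13x3 ≥ 0.3   (nitrogen)
  x1, x2, x3 ≥ 0.
The optimal mix uses every input. There the sulfur, potassium (K₂O), nitrogen constraints are tight.
That vertex is x1 = 0.8333, x2 = 0.1414, x3 = 2.308.
Cost = 0.21·0.8333 + 0.83·0.1414 + 1.77·2.308 = 4.3775.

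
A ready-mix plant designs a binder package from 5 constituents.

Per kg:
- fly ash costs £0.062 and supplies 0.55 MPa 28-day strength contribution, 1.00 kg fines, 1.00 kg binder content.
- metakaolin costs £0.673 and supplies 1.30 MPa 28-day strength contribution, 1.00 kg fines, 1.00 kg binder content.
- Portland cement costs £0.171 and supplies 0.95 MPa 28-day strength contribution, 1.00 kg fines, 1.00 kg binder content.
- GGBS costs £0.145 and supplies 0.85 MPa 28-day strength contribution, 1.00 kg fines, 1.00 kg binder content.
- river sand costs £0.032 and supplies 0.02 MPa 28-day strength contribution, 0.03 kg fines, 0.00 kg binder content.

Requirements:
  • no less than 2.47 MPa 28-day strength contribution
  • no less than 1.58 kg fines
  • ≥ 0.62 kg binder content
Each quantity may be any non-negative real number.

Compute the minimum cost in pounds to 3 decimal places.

Let x1 = kg of fly ash, x2 = kg of metakaolin, x3 = kg of Portland cement, x4 = kg of GGBS, x5 = kg of river sand.
Minimize 0.062x1 + 0.673x2 + 0.171x3 + 0.145x4 + 0.032x5 with:
  0.55x1 + 1.3x2 + 0.95x3 + 0.85x4 + 0.02x5 ≥ 2.47   (28-day strength contribution)
  1x1 + 1x2 + 1x3 + 1x4 + 0.03x5 ≥ 1.58   (fines)
  1x1 + 1x2 + 1x3 + 1x4 ≥ 0.62   (binder content)
  x1, x2, x3, x4, x5 ≥ 0.
The minimum-cost mix takes nothing from metakaolin, Portland cement, GGBS, river sand — only fly ash. The 28-day strength contribution requirement is met with equality.
Solving gives x1 = 4.491.
Objective = 0.062·4.491 = 0.27844.

£0.278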